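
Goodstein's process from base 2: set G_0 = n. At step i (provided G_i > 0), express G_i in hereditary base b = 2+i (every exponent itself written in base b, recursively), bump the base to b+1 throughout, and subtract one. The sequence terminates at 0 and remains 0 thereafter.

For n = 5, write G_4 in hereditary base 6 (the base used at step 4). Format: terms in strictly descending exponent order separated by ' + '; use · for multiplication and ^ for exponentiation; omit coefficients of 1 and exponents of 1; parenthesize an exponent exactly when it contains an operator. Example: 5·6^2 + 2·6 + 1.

3·6^3 + 3·6^2 + 3·6 + 1

G_0 = 5. HB_2(5) = 2^2 + 1. Bump = 28. G_1 = 27.
G_1 = 27. HB_3(27) = 3^3. Bump = 256. G_2 = 255.
G_2 = 255. HB_4(255) = 3·4^3 + 3·4^2 + 3·4 + 3. Bump = 468. G_3 = 467.
G_3 = 467. HB_5(467) = 3·5^3 + 3·5^2 + 3·5 + 2. Bump = 776. G_4 = 775.
G_4 = 775. HB_6(775) = 3·6^3 + 3·6^2 + 3·6 + 1. Bump = 1198. G_5 = 1197.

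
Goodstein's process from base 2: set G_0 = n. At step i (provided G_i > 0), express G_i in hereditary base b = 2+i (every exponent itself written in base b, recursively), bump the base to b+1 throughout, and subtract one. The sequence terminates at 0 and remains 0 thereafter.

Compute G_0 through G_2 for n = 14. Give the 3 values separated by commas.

G_0=14  [base 2] 2^(2 + 1) + 2^2 + 2  →[2↦3]→  3^(3 + 1) + 3^3 + 3 = 111  −1 ⇒ G_1=110
G_1=110  [base 3] 3^(3 + 1) + 3^3 + 2  →[3↦4]→  4^(4 + 1) + 4^4 + 2 = 1282  −1 ⇒ G_2=1281

14, 110, 1281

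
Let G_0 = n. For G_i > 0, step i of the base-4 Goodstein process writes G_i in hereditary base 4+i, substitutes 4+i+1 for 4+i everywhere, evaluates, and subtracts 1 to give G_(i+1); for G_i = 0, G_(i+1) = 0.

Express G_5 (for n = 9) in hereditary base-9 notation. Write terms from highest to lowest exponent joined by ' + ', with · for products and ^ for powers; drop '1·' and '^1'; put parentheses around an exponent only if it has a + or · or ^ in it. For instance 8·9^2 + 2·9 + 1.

G_0=9  [base 4] 2·4 + 1  →[4↦5]→  2·5 + 1 = 11  −1 ⇒ G_1=10
G_1=10  [base 5] 2·5  →[5↦6]→  2·6 = 12  −1 ⇒ G_2=11
G_2=11  [base 6] 6 + 5  →[6↦7]→  7 + 5 = 12  −1 ⇒ G_3=11
G_3=11  [base 7] 7 + 4  →[7↦8]→  8 + 4 = 12  −1 ⇒ G_4=11
G_4=11  [base 8] 8 + 3  →[8↦9]→  9 + 3 = 12  −1 ⇒ G_5=11
G_5=11  [base 9] 9 + 2  →[9↦10]→  10 + 2 = 12  −1 ⇒ G_6=11

9 + 2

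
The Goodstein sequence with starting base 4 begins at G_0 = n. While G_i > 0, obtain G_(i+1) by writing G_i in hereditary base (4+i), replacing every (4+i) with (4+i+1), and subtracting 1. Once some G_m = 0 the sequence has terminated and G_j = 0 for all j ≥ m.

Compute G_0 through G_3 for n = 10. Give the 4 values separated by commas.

10, 11, 12, 13

base 4: 10 = 2·4 + 2; at 5: 2·5 + 2 = 12; next = 11
base 5: 11 = 2·5 + 1; at 6: 2·6 + 1 = 13; next = 12
base 6: 12 = 2·6; at 7: 2·7 = 14; next = 13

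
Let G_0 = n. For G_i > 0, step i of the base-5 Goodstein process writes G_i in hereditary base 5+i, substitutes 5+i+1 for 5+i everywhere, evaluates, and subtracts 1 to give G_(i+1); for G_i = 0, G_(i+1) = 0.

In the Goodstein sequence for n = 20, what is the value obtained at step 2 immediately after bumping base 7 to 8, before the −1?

(0) 20|_5 = 4·5 ↦ 4·6|_6 = 24 ⇒ 23
(1) 23|_6 = 3·6 + 5 ↦ 3·7 + 5|_7 = 26 ⇒ 25
(2) 25|_7 = 3·7 + 4 ↦ 3·8 + 4|_8 = 28 ⇒ 27

28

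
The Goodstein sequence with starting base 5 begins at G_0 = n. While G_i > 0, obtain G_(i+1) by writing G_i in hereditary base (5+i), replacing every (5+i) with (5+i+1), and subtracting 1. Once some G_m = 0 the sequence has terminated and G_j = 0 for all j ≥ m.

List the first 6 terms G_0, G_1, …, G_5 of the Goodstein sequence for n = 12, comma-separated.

G_0 = 12. HB_5(12) = 2·5 + 2. Bump = 14. G_1 = 13.
G_1 = 13. HB_6(13) = 2·6 + 1. Bump = 15. G_2 = 14.
G_2 = 14. HB_7(14) = 2·7. Bump = 16. G_3 = 15.
G_3 = 15. HB_8(15) = 8 + 7. Bump = 16. G_4 = 15.
G_4 = 15. HB_9(15) = 9 + 6. Bump = 16. G_5 = 15.

12, 13, 14, 15, 15, 15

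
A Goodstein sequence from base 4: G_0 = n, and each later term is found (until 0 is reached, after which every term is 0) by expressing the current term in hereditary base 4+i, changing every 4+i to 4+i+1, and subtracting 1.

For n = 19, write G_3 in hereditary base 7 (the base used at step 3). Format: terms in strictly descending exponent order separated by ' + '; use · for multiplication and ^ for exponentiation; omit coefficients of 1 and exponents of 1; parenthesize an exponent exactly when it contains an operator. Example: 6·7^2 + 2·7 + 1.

7^2

i=0: 19 = 4^2 + 3 (b=4); 4→5: 5^2 + 3 = 28; 28−1 = 27
i=1: 27 = 5^2 + 2 (b=5); 5→6: 6^2 + 2 = 38; 38−1 = 37
i=2: 37 = 6^2 + 1 (b=6); 6→7: 7^2 + 1 = 50; 50−1 = 49
i=3: 49 = 7^2 (b=7); 7→8: 8^2 = 64; 64−1 = 63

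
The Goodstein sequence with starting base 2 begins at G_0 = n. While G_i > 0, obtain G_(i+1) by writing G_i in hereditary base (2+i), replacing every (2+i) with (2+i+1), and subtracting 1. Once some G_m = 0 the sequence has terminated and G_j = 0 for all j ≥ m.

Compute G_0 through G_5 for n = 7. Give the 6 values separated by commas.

i=0: 7 = 2^2 + 2 + 1 (b=2); 2→3: 3^3 + 3 + 1 = 31; 31−1 = 30
i=1: 30 = 3^3 + 3 (b=3); 3→4: 4^4 + 4 = 260; 260−1 = 259
i=2: 259 = 4^4 + 3 (b=4); 4→5: 5^5 + 3 = 3128; 3128−1 = 3127
i=3: 3127 = 5^5 + 2 (b=5); 5→6: 6^6 + 2 = 46658; 46658−1 = 46657
i=4: 46657 = 6^6 + 1 (b=6); 6→7: 7^7 + 1 = 823544; 823544−1 = 823543

7, 30, 259, 3127, 46657, 823543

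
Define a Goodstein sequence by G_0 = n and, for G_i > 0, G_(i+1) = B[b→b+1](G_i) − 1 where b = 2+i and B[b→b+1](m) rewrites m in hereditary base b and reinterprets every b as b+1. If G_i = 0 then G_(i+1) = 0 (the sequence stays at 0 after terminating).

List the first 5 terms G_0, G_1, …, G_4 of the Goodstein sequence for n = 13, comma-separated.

13, 108, 1279, 16092, 280711

base 2: 13 = 2^(2 + 1) + 2^2 + 1; at 3: 3^(3 + 1) + 3^3 + 1 = 109; next = 108
base 3: 108 = 3^(3 + 1) + 3^3; at 4: 4^(4 + 1) + 4^4 = 1280; next = 1279
base 4: 1279 = 4^(4 + 1) + 3·4^3 + 3·4^2 + 3·4 + 3; at 5: 5^(5 + 1) + 3·5^3 + 3·5^2 + 3·5 + 3 = 16093; next = 16092
base 5: 16092 = 5^(5 + 1) + 3·5^3 + 3·5^2 + 3·5 + 2; at 6: 6^(6 + 1) + 3·6^3 + 3·6^2 + 3·6 + 2 = 280712; next = 280711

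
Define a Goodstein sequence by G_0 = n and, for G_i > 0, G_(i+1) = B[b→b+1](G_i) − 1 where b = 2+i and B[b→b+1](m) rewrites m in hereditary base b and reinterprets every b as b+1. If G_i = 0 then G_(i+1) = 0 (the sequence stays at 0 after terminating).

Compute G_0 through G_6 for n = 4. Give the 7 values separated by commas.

4 —HB2→ 2^2 —bump→ 3^3 = 27 —(−1)→ 26
26 —HB3→ 2·3^2 + 2·3 + 2 —bump→ 2·4^2 + 2·4 + 2 = 42 —(−1)→ 41
41 —HB4→ 2·4^2 + 2·4 + 1 —bump→ 2·5^2 + 2·5 + 1 = 61 —(−1)→ 60
60 —HB5→ 2·5^2 + 2·5 —bump→ 2·6^2 + 2·6 = 84 —(−1)→ 83
83 —HB6→ 2·6^2 + 6 + 5 —bump→ 2·7^2 + 7 + 5 = 110 —(−1)→ 109
109 —HB7→ 2·7^2 + 7 + 4 —bump→ 2·8^2 + 8 + 4 = 140 —(−1)→ 139

4, 26, 41, 60, 83, 109, 139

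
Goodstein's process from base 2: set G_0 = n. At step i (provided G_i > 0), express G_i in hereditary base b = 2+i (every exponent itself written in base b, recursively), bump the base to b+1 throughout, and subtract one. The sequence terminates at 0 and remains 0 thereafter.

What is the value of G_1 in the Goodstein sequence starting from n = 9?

G_0 = 9. HB_2(9) = 2^(2 + 1) + 1. Bump = 82. G_1 = 81.
G_1 = 81. HB_3(81) = 3^(3 + 1). Bump = 1024. G_2 = 1023.

81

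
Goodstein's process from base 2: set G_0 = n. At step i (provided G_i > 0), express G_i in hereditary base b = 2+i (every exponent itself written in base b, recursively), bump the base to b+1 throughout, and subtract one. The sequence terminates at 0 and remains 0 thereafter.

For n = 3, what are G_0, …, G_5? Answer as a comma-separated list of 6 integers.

3 —HB2→ 2 + 1 —bump→ 3 + 1 = 4 —(−1)→ 3
3 —HB3→ 3 —bump→ 4 = 4 —(−1)→ 3
3 —HB4→ 3 —bump→ 3 = 3 —(−1)→ 2
2 —HB5→ 2 —bump→ 2 = 2 —(−1)→ 1
1 —HB6→ 1 —bump→ 1 = 1 —(−1)→ 0

3, 3, 3, 2, 1, 0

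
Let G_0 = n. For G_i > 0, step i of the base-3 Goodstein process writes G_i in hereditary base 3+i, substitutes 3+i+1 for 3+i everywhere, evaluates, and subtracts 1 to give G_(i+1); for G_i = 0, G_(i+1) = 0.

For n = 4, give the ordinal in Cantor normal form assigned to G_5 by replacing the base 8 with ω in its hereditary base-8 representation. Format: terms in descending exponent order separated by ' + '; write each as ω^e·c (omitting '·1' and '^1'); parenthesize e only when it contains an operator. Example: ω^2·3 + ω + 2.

1

4 —HB3→ 3 + 1 —bump→ 4 + 1 = 5 —(−1)→ 4
4 —HB4→ 4 —bump→ 5 = 5 —(−1)→ 4
4 —HB5→ 4 —bump→ 4 = 4 —(−1)→ 3
3 —HB6→ 3 —bump→ 3 = 3 —(−1)→ 2
2 —HB7→ 2 —bump→ 2 = 2 —(−1)→ 1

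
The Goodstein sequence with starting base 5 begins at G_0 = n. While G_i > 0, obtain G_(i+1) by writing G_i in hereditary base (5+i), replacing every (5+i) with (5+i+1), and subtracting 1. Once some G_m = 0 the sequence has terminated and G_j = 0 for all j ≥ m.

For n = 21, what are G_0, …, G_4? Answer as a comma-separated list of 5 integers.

G_0 = 21. HB_5(21) = 4·5 + 1. Bump = 25. G_1 = 24.
G_1 = 24. HB_6(24) = 4·6. Bump = 28. G_2 = 27.
G_2 = 27. HB_7(27) = 3·7 + 6. Bump = 30. G_3 = 29.
G_3 = 29. HB_8(29) = 3·8 + 5. Bump = 32. G_4 = 31.

21, 24, 27, 29, 31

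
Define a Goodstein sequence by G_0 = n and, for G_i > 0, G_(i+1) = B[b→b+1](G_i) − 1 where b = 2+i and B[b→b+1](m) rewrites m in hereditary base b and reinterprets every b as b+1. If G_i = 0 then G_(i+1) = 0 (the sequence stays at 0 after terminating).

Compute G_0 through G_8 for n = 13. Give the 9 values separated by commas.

13, 108, 1279, 16092, 280711, 5765998, 134219479, 3486786855, 100000003325

step 0: 13 = 2^(2 + 1) + 2^2 + 1; sub 3 for 2: 3^(3 + 1) + 3^3 + 1; = 109; G_1 = 109−1 = 108
step 1: 108 = 3^(3 + 1) + 3^3; sub 4 for 3: 4^(4 + 1) + 4^4; = 1280; G_2 = 1280−1 = 1279
step 2: 1279 = 4^(4 + 1) + 3·4^3 + 3·4^2 + 3·4 + 3; sub 5 for 4: 5^(5 + 1) + 3·5^3 + 3·5^2 + 3·5 + 3; = 16093; G_3 = 16093−1 = 16092
step 3: 16092 = 5^(5 + 1) + 3·5^3 + 3·5^2 + 3·5 + 2; sub 6 for 5: 6^(6 + 1) + 3·6^3 + 3·6^2 + 3·6 + 2; = 280712; G_4 = 280712−1 = 280711
step 4: 280711 = 6^(6 + 1) + 3·6^3 + 3·6^2 + 3·6 + 1; sub 7 for 6: 7^(7 + 1) + 3·7^3 + 3·7^2 + 3·7 + 1; = 5765999; G_5 = 5765999−1 = 5765998
step 5: 5765998 = 7^(7 + 1) + 3·7^3 + 3·7^2 + 3·7; sub 8 for 7: 8^(8 + 1) + 3·8^3 + 3·8^2 + 3·8; = 134219480; G_6 = 134219480−1 = 134219479
step 6: 134219479 = 8^(8 + 1) + 3·8^3 + 3·8^2 + 2·8 + 7; sub 9 for 8: 9^(9 + 1) + 3·9^3 + 3·9^2 + 2·9 + 7; = 3486786856; G_7 = 3486786856−1 = 3486786855
step 7: 3486786855 = 9^(9 + 1) + 3·9^3 + 3·9^2 + 2·9 + 6; sub 10 for 9: 10^(10 + 1) + 3·10^3 + 3·10^2 + 2·10 + 6; = 100000003326; G_8 = 100000003326−1 = 100000003325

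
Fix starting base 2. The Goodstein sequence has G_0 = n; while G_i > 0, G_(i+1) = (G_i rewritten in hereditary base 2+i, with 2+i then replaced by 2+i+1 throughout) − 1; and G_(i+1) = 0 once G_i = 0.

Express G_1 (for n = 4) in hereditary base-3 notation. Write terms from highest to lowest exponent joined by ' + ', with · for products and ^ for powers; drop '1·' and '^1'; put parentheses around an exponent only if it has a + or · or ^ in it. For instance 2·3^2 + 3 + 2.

2·3^2 + 2·3 + 2

4 —HB2→ 2^2 —bump→ 3^3 = 27 —(−1)→ 26
26 —HB3→ 2·3^2 + 2·3 + 2 —bump→ 2·4^2 + 2·4 + 2 = 42 —(−1)→ 41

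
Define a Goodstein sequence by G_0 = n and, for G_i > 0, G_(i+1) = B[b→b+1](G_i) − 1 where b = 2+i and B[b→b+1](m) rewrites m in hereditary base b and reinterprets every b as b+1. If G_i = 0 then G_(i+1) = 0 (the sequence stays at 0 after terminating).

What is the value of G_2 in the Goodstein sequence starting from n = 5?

G_0=5  [base 2] 2^2 + 1  →[2↦3]→  3^3 + 1 = 28  −1 ⇒ G_1=27
G_1=27  [base 3] 3^3  →[3↦4]→  4^4 = 256  −1 ⇒ G_2=255
G_2=255  [base 4] 3·4^3 + 3·4^2 + 3·4 + 3  →[4↦5]→  3·5^3 + 3·5^2 + 3·5 + 3 = 468  −1 ⇒ G_3=467

255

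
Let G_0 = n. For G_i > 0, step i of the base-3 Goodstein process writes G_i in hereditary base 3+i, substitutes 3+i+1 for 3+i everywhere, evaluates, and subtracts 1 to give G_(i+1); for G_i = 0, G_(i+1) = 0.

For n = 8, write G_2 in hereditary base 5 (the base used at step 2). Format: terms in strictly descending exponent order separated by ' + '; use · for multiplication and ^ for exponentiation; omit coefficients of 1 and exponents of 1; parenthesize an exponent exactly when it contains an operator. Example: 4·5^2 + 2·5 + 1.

G_0 = 8. HB_3(8) = 2·3 + 2. Bump = 10. G_1 = 9.
G_1 = 9. HB_4(9) = 2·4 + 1. Bump = 11. G_2 = 10.

2·5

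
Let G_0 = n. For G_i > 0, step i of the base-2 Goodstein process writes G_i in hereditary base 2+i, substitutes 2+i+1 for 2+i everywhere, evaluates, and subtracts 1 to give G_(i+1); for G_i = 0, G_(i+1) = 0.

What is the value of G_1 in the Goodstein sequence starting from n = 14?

step 0: 14 = 2^(2 + 1) + 2^2 + 2; sub 3 for 2: 3^(3 + 1) + 3^3 + 3; = 111; G_1 = 111−1 = 110
step 1: 110 = 3^(3 + 1) + 3^3 + 2; sub 4 for 3: 4^(4 + 1) + 4^4 + 2; = 1282; G_2 = 1282−1 = 1281

110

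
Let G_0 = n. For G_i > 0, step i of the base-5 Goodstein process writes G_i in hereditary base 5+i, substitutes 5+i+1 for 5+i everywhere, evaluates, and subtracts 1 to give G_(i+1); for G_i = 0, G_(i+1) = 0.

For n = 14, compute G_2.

step 0: 14 = 2·5 + 4; sub 6 for 5: 2·6 + 4; = 16; G_1 = 16−1 = 15
step 1: 15 = 2·6 + 3; sub 7 for 6: 2·7 + 3; = 17; G_2 = 17−1 = 16

16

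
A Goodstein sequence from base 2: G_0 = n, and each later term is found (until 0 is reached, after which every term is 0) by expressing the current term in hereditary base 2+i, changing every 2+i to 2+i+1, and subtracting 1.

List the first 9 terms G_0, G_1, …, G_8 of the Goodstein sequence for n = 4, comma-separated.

step 0: 4 = 2^2; sub 3 for 2: 3^3; = 27; G_1 = 27−1 = 26
step 1: 26 = 2·3^2 + 2·3 + 2; sub 4 for 3: 2·4^2 + 2·4 + 2; = 42; G_2 = 42−1 = 41
step 2: 41 = 2·4^2 + 2·4 + 1; sub 5 for 4: 2·5^2 + 2·5 + 1; = 61; G_3 = 61−1 = 60
step 3: 60 = 2·5^2 + 2·5; sub 6 for 5: 2·6^2 + 2·6; = 84; G_4 = 84−1 = 83
step 4: 83 = 2·6^2 + 6 + 5; sub 7 for 6: 2·7^2 + 7 + 5; = 110; G_5 = 110−1 = 109
step 5: 109 = 2·7^2 + 7 + 4; sub 8 for 7: 2·8^2 + 8 + 4; = 140; G_6 = 140−1 = 139
step 6: 139 = 2·8^2 + 8 + 3; sub 9 for 8: 2·9^2 + 9 + 3; = 174; G_7 = 174−1 = 173
step 7: 173 = 2·9^2 + 9 + 2; sub 10 for 9: 2·10^2 + 10 + 2; = 212; G_8 = 212−1 = 211

4, 26, 41, 60, 83, 109, 139, 173, 211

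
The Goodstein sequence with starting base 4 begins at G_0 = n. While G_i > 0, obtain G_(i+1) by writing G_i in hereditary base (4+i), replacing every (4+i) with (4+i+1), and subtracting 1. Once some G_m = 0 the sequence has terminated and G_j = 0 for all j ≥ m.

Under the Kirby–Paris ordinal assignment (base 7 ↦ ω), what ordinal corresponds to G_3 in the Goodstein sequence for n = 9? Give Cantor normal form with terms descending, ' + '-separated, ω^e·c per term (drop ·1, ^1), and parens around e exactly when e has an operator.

[0] 9 ≡ 2·4 + 1 (base 4). Lift 5: 11. −1: 10.
[1] 10 ≡ 2·5 (base 5). Lift 6: 12. −1: 11.
[2] 11 ≡ 6 + 5 (base 6). Lift 7: 12. −1: 11.
[3] 11 ≡ 7 + 4 (base 7). Lift 8: 12. −1: 11.

ω + 4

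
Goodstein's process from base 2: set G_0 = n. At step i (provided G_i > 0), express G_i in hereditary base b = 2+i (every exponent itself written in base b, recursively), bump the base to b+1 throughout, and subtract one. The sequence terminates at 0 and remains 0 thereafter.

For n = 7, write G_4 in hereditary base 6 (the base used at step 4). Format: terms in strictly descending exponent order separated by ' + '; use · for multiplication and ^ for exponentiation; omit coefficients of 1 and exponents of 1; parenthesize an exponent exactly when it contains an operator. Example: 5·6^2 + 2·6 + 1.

i=0: 7 = 2^2 + 2 + 1 (b=2); 2→3: 3^3 + 3 + 1 = 31; 31−1 = 30
i=1: 30 = 3^3 + 3 (b=3); 3→4: 4^4 + 4 = 260; 260−1 = 259
i=2: 259 = 4^4 + 3 (b=4); 4→5: 5^5 + 3 = 3128; 3128−1 = 3127
i=3: 3127 = 5^5 + 2 (b=5); 5→6: 6^6 + 2 = 46658; 46658−1 = 46657
i=4: 46657 = 6^6 + 1 (b=6); 6→7: 7^7 + 1 = 823544; 823544−1 = 823543

6^6 + 1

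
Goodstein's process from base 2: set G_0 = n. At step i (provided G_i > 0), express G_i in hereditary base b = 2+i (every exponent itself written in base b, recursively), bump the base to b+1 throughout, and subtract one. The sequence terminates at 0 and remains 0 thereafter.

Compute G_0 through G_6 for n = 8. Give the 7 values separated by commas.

i=0: 8 = 2^(2 + 1) (b=2); 2→3: 3^(3 + 1) = 81; 81−1 = 80
i=1: 80 = 2·3^3 + 2·3^2 + 2·3 + 2 (b=3); 3→4: 2·4^4 + 2·4^2 + 2·4 + 2 = 554; 554−1 = 553
i=2: 553 = 2·4^4 + 2·4^2 + 2·4 + 1 (b=4); 4→5: 2·5^5 + 2·5^2 + 2·5 + 1 = 6311; 6311−1 = 6310
i=3: 6310 = 2·5^5 + 2·5^2 + 2·5 (b=5); 5→6: 2·6^6 + 2·6^2 + 2·6 = 93396; 93396−1 = 93395
i=4: 93395 = 2·6^6 + 2·6^2 + 6 + 5 (b=6); 6→7: 2·7^7 + 2·7^2 + 7 + 5 = 1647196; 1647196−1 = 1647195
i=5: 1647195 = 2·7^7 + 2·7^2 + 7 + 4 (b=7); 7→8: 2·8^8 + 2·8^2 + 8 + 4 = 33554572; 33554572−1 = 33554571

8, 80, 553, 6310, 93395, 1647195, 33554571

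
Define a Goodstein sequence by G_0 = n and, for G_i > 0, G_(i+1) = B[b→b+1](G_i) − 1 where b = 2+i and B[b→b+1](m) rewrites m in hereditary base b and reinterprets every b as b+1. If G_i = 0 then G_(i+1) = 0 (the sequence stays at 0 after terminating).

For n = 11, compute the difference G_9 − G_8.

11 —HB2→ 2^(2 + 1) + 2 + 1 —bump→ 3^(3 + 1) + 3 + 1 = 85 —(−1)→ 84
84 —HB3→ 3^(3 + 1) + 3 —bump→ 4^(4 + 1) + 4 = 1028 —(−1)→ 1027
1027 —HB4→ 4^(4 + 1) + 3 —bump→ 5^(5 + 1) + 3 = 15628 —(−1)→ 15627
15627 —HB5→ 5^(5 + 1) + 2 —bump→ 6^(6 + 1) + 2 = 279938 —(−1)→ 279937
279937 —HB6→ 6^(6 + 1) + 1 —bump→ 7^(7 + 1) + 1 = 5764802 —(−1)→ 5764801
5764801 —HB7→ 7^(7 + 1) —bump→ 8^(8 + 1) = 134217728 —(−1)→ 134217727
134217727 —HB8→ 7·8^8 + 7·8^7 + 7·8^6 + 7·8^5 + 7·8^4 + 7·8^3 + 7·8^2 + 7·8 + 7 —bump→ 7·9^9 + 7·9^7 + 7·9^6 + 7·9^5 + 7·9^4 + 7·9^3 + 7·9^2 + 7·9 + 7 = 2749609303 —(−1)→ 2749609302
2749609302 —HB9→ 7·9^9 + 7·9^7 + 7·9^6 + 7·9^5 + 7·9^4 + 7·9^3 + 7·9^2 + 7·9 + 6 —bump→ 7·10^10 + 7·10^7 + 7·10^6 + 7·10^5 + 7·10^4 + 7·10^3 + 7·10^2 + 7·10 + 6 = 70077777776 —(−1)→ 70077777775
70077777775 —HB10→ 7·10^10 + 7·10^7 + 7·10^6 + 7·10^5 + 7·10^4 + 7·10^3 + 7·10^2 + 7·10 + 5 —bump→ 7·11^11 + 7·11^7 + 7·11^6 + 7·11^5 + 7·11^4 + 7·11^3 + 7·11^2 + 7·11 + 5 = 1997331745491 —(−1)→ 1997331745490

1927253967715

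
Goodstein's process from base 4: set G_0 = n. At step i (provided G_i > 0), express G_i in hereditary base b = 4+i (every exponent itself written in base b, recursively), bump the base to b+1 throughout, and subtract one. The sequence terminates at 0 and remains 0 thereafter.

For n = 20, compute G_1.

step 0: 20 = 4^2 + 4; sub 5 for 4: 5^2 + 5; = 30; G_1 = 30−1 = 29
step 1: 29 = 5^2 + 4; sub 6 for 5: 6^2 + 4; = 40; G_2 = 40−1 = 39

29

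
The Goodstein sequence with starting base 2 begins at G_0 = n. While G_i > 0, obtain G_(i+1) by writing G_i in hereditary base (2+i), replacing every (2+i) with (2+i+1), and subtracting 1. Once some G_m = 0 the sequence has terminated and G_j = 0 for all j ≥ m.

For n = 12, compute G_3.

15685

G_0 = 12. HB_2(12) = 2^(2 + 1) + 2^2. Bump = 108. G_1 = 107.
G_1 = 107. HB_3(107) = 3^(3 + 1) + 2·3^2 + 2·3 + 2. Bump = 1066. G_2 = 1065.
G_2 = 1065. HB_4(1065) = 4^(4 + 1) + 2·4^2 + 2·4 + 1. Bump = 15686. G_3 = 15685.
G_3 = 15685. HB_5(15685) = 5^(5 + 1) + 2·5^2 + 2·5. Bump = 280020. G_4 = 280019.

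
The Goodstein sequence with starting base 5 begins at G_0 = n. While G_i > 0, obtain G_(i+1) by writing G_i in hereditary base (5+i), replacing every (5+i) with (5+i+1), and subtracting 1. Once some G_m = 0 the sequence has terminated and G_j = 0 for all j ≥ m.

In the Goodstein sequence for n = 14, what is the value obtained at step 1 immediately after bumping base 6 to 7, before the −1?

17

step 0: 14 = 2·5 + 4; sub 6 for 5: 2·6 + 4; = 16; G_1 = 16−1 = 15
step 1: 15 = 2·6 + 3; sub 7 for 6: 2·7 + 3; = 17; G_2 = 17−1 = 16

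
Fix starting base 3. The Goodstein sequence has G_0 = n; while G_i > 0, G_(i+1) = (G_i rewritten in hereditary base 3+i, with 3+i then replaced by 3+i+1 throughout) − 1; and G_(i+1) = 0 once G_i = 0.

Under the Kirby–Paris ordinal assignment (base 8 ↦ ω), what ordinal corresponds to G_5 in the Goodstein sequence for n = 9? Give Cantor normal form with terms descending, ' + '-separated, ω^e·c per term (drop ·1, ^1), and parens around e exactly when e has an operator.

ω·2 + 7

9 —HB3→ 3^2 —bump→ 4^2 = 16 —(−1)→ 15
15 —HB4→ 3·4 + 3 —bump→ 3·5 + 3 = 18 —(−1)→ 17
17 —HB5→ 3·5 + 2 —bump→ 3·6 + 2 = 20 —(−1)→ 19
19 —HB6→ 3·6 + 1 —bump→ 3·7 + 1 = 22 —(−1)→ 21
21 —HB7→ 3·7 —bump→ 3·8 = 24 —(−1)→ 23
23 —HB8→ 2·8 + 7 —bump→ 2·9 + 7 = 25 —(−1)→ 24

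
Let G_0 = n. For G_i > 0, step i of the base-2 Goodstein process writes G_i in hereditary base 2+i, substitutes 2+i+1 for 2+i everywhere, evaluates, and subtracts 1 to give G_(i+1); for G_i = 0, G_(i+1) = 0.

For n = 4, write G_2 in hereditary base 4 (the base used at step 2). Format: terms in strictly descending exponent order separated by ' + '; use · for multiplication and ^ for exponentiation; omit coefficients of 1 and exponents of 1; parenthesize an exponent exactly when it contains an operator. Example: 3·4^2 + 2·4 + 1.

G_0=4  [base 2] 2^2  →[2↦3]→  3^3 = 27  −1 ⇒ G_1=26
G_1=26  [base 3] 2·3^2 + 2·3 + 2  →[3↦4]→  2·4^2 + 2·4 + 2 = 42  −1 ⇒ G_2=41

2·4^2 + 2·4 + 1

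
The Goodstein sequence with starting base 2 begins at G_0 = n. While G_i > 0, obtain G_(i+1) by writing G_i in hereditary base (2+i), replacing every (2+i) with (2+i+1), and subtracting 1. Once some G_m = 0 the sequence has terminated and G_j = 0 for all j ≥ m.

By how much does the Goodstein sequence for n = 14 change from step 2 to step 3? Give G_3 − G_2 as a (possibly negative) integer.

(0) 14|_2 = 2^(2 + 1) + 2^2 + 2 ↦ 3^(3 + 1) + 3^3 + 3|_3 = 111 ⇒ 110
(1) 110|_3 = 3^(3 + 1) + 3^3 + 2 ↦ 4^(4 + 1) + 4^4 + 2|_4 = 1282 ⇒ 1281
(2) 1281|_4 = 4^(4 + 1) + 4^4 + 1 ↦ 5^(5 + 1) + 5^5 + 1|_5 = 18751 ⇒ 18750

17469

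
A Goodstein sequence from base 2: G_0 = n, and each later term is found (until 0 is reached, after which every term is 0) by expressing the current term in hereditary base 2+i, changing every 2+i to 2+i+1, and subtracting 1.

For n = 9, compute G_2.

9 —HB2→ 2^(2 + 1) + 1 —bump→ 3^(3 + 1) + 1 = 82 —(−1)→ 81
81 —HB3→ 3^(3 + 1) —bump→ 4^(4 + 1) = 1024 —(−1)→ 1023
1023 —HB4→ 3·4^4 + 3·4^3 + 3·4^2 + 3·4 + 3 —bump→ 3·5^5 + 3·5^3 + 3·5^2 + 3·5 + 3 = 9843 —(−1)→ 9842

1023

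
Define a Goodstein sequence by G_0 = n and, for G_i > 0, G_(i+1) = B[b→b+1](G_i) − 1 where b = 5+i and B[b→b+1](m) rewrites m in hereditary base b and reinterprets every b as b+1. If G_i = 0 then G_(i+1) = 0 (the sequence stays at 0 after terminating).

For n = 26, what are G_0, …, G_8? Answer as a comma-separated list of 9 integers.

26, 36, 48, 53, 58, 63, 68, 73, 78

[0] 26 ≡ 5^2 + 1 (base 5). Lift 6: 37. −1: 36.
[1] 36 ≡ 6^2 (base 6). Lift 7: 49. −1: 48.
[2] 48 ≡ 6·7 + 6 (base 7). Lift 8: 54. −1: 53.
[3] 53 ≡ 6·8 + 5 (base 8). Lift 9: 59. −1: 58.
[4] 58 ≡ 6·9 + 4 (base 9). Lift 10: 64. −1: 63.
[5] 63 ≡ 6·10 + 3 (base 10). Lift 11: 69. −1: 68.
[6] 68 ≡ 6·11 + 2 (base 11). Lift 12: 74. −1: 73.
[7] 73 ≡ 6·12 + 1 (base 12). Lift 13: 79. −1: 78.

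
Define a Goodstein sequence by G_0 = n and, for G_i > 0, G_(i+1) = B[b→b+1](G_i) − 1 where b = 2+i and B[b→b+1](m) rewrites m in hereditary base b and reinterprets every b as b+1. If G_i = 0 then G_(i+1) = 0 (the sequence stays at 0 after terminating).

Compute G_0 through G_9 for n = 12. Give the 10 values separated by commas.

12, 107, 1065, 15685, 280019, 5764910, 134217867, 3486784574, 100000000211, 3138428376974

G_0=12  [base 2] 2^(2 + 1) + 2^2  →[2↦3]→  3^(3 + 1) + 3^3 = 108  −1 ⇒ G_1=107
G_1=107  [base 3] 3^(3 + 1) + 2·3^2 + 2·3 + 2  →[3↦4]→  4^(4 + 1) + 2·4^2 + 2·4 + 2 = 1066  −1 ⇒ G_2=1065
G_2=1065  [base 4] 4^(4 + 1) + 2·4^2 + 2·4 + 1  →[4↦5]→  5^(5 + 1) + 2·5^2 + 2·5 + 1 = 15686  −1 ⇒ G_3=15685
G_3=15685  [base 5] 5^(5 + 1) + 2·5^2 + 2·5  →[5↦6]→  6^(6 + 1) + 2·6^2 + 2·6 = 280020  −1 ⇒ G_4=280019
G_4=280019  [base 6] 6^(6 + 1) + 2·6^2 + 6 + 5  →[6↦7]→  7^(7 + 1) + 2·7^2 + 7 + 5 = 5764911  −1 ⇒ G_5=5764910
G_5=5764910  [base 7] 7^(7 + 1) + 2·7^2 + 7 + 4  →[7↦8]→  8^(8 + 1) + 2·8^2 + 8 + 4 = 134217868  −1 ⇒ G_6=134217867
G_6=134217867  [base 8] 8^(8 + 1) + 2·8^2 + 8 + 3  →[8↦9]→  9^(9 + 1) + 2·9^2 + 9 + 3 = 3486784575  −1 ⇒ G_7=3486784574
G_7=3486784574  [base 9] 9^(9 + 1) + 2·9^2 + 9 + 2  →[9↦10]→  10^(10 + 1) + 2·10^2 + 10 + 2 = 100000000212  −1 ⇒ G_8=100000000211
G_8=100000000211  [base 10] 10^(10 + 1) + 2·10^2 + 10 + 1  →[10↦11]→  11^(11 + 1) + 2·11^2 + 11 + 1 = 3138428376975  −1 ⇒ G_9=3138428376974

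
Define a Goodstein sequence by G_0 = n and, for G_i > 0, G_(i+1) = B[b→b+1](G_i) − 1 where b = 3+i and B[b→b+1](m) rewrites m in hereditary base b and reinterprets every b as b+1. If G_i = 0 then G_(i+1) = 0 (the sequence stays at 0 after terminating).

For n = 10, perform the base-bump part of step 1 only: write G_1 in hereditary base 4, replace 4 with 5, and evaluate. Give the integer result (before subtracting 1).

25

step 0: 10 = 3^2 + 1; sub 4 for 3: 4^2 + 1; = 17; G_1 = 17−1 = 16
step 1: 16 = 4^2; sub 5 for 4: 5^2; = 25; G_2 = 25−1 = 24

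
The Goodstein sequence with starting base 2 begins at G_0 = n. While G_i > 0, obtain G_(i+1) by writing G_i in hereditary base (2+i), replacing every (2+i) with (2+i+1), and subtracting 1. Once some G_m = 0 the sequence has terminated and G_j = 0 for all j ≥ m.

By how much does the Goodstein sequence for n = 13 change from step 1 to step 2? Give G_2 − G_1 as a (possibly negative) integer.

13 —HB2→ 2^(2 + 1) + 2^2 + 1 —bump→ 3^(3 + 1) + 3^3 + 1 = 109 —(−1)→ 108
108 —HB3→ 3^(3 + 1) + 3^3 —bump→ 4^(4 + 1) + 4^4 = 1280 —(−1)→ 1279

1171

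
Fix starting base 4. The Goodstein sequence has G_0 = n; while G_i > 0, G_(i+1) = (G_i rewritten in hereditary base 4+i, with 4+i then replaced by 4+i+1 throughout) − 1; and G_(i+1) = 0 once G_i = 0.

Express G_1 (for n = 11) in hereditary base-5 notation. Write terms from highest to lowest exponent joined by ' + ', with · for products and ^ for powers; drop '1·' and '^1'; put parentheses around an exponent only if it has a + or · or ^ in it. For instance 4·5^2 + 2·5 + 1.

i=0: 11 = 2·4 + 3 (b=4); 4→5: 2·5 + 3 = 13; 13−1 = 12
i=1: 12 = 2·5 + 2 (b=5); 5→6: 2·6 + 2 = 14; 14−1 = 13

2·5 + 2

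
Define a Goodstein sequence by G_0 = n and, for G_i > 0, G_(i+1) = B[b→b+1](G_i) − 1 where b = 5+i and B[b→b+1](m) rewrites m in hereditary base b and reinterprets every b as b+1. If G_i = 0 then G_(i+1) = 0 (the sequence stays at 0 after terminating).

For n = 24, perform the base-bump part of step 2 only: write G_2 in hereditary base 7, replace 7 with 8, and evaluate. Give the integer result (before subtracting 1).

G_0=24  [base 5] 4·5 + 4  →[5↦6]→  4·6 + 4 = 28  −1 ⇒ G_1=27
G_1=27  [base 6] 4·6 + 3  →[6↦7]→  4·7 + 3 = 31  −1 ⇒ G_2=30
G_2=30  [base 7] 4·7 + 2  →[7↦8]→  4·8 + 2 = 34  −1 ⇒ G_3=33

34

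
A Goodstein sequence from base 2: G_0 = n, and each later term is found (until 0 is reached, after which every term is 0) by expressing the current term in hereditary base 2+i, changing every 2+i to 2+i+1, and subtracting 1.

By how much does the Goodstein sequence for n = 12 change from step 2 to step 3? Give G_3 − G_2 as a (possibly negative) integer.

14620

G_0=12  [base 2] 2^(2 + 1) + 2^2  →[2↦3]→  3^(3 + 1) + 3^3 = 108  −1 ⇒ G_1=107
G_1=107  [base 3] 3^(3 + 1) + 2·3^2 + 2·3 + 2  →[3↦4]→  4^(4 + 1) + 2·4^2 + 2·4 + 2 = 1066  −1 ⇒ G_2=1065
G_2=1065  [base 4] 4^(4 + 1) + 2·4^2 + 2·4 + 1  →[4↦5]→  5^(5 + 1) + 2·5^2 + 2·5 + 1 = 15686  −1 ⇒ G_3=15685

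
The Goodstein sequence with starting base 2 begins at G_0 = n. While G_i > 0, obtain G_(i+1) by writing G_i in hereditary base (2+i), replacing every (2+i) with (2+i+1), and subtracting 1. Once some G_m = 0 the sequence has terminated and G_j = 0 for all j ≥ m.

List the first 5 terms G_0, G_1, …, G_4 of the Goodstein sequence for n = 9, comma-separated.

9, 81, 1023, 9842, 140743

[0] 9 ≡ 2^(2 + 1) + 1 (base 2). Lift 3: 82. −1: 81.
[1] 81 ≡ 3^(3 + 1) (base 3). Lift 4: 1024. −1: 1023.
[2] 1023 ≡ 3·4^4 + 3·4^3 + 3·4^2 + 3·4 + 3 (base 4). Lift 5: 9843. −1: 9842.
[3] 9842 ≡ 3·5^5 + 3·5^3 + 3·5^2 + 3·5 + 2 (base 5). Lift 6: 140744. −1: 140743.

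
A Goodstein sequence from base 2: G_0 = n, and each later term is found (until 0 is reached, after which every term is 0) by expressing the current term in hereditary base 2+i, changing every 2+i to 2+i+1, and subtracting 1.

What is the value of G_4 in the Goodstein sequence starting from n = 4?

83

G_0=4  [base 2] 2^2  →[2↦3]→  3^3 = 27  −1 ⇒ G_1=26
G_1=26  [base 3] 2·3^2 + 2·3 + 2  →[3↦4]→  2·4^2 + 2·4 + 2 = 42  −1 ⇒ G_2=41
G_2=41  [base 4] 2·4^2 + 2·4 + 1  →[4↦5]→  2·5^2 + 2·5 + 1 = 61  −1 ⇒ G_3=60
G_3=60  [base 5] 2·5^2 + 2·5  →[5↦6]→  2·6^2 + 2·6 = 84  −1 ⇒ G_4=83
G_4=83  [base 6] 2·6^2 + 6 + 5  →[6↦7]→  2·7^2 + 7 + 5 = 110  −1 ⇒ G_5=109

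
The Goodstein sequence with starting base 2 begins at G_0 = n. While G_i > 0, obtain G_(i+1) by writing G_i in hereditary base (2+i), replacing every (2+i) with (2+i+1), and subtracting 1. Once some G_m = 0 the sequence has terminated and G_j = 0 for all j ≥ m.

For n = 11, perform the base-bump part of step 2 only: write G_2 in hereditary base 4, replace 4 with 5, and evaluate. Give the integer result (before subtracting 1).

G_0 = 11. HB_2(11) = 2^(2 + 1) + 2 + 1. Bump = 85. G_1 = 84.
G_1 = 84. HB_3(84) = 3^(3 + 1) + 3. Bump = 1028. G_2 = 1027.
G_2 = 1027. HB_4(1027) = 4^(4 + 1) + 3. Bump = 15628. G_3 = 15627.

15628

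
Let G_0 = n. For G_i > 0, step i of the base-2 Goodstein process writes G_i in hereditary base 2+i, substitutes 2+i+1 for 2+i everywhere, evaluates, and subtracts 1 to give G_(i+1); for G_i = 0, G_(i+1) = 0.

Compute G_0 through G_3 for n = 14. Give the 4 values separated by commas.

G_0=14  [base 2] 2^(2 + 1) + 2^2 + 2  →[2↦3]→  3^(3 + 1) + 3^3 + 3 = 111  −1 ⇒ G_1=110
G_1=110  [base 3] 3^(3 + 1) + 3^3 + 2  →[3↦4]→  4^(4 + 1) + 4^4 + 2 = 1282  −1 ⇒ G_2=1281
G_2=1281  [base 4] 4^(4 + 1) + 4^4 + 1  →[4↦5]→  5^(5 + 1) + 5^5 + 1 = 18751  −1 ⇒ G_3=18750

14, 110, 1281, 18750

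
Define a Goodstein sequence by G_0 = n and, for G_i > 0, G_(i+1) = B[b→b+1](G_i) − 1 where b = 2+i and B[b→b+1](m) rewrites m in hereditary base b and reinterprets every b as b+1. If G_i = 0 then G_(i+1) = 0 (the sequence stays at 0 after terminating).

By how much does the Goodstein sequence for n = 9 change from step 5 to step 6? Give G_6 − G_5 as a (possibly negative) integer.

i=0: 9 = 2^(2 + 1) + 1 (b=2); 2→3: 3^(3 + 1) + 1 = 82; 82−1 = 81
i=1: 81 = 3^(3 + 1) (b=3); 3→4: 4^(4 + 1) = 1024; 1024−1 = 1023
i=2: 1023 = 3·4^4 + 3·4^3 + 3·4^2 + 3·4 + 3 (b=4); 4→5: 3·5^5 + 3·5^3 + 3·5^2 + 3·5 + 3 = 9843; 9843−1 = 9842
i=3: 9842 = 3·5^5 + 3·5^3 + 3·5^2 + 3·5 + 2 (b=5); 5→6: 3·6^6 + 3·6^3 + 3·6^2 + 3·6 + 2 = 140744; 140744−1 = 140743
i=4: 140743 = 3·6^6 + 3·6^3 + 3·6^2 + 3·6 + 1 (b=6); 6→7: 3·7^7 + 3·7^3 + 3·7^2 + 3·7 + 1 = 2471827; 2471827−1 = 2471826
i=5: 2471826 = 3·7^7 + 3·7^3 + 3·7^2 + 3·7 (b=7); 7→8: 3·8^8 + 3·8^3 + 3·8^2 + 3·8 = 50333400; 50333400−1 = 50333399

47861573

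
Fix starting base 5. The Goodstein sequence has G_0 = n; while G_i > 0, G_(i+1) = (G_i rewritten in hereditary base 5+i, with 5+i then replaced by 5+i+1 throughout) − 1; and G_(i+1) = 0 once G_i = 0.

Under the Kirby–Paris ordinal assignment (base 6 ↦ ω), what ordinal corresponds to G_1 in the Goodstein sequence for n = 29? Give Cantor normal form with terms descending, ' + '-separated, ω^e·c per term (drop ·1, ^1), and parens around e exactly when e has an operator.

base 5: 29 = 5^2 + 4; at 6: 6^2 + 4 = 40; next = 39
base 6: 39 = 6^2 + 3; at 7: 7^2 + 3 = 52; next = 51

ω^2 + 3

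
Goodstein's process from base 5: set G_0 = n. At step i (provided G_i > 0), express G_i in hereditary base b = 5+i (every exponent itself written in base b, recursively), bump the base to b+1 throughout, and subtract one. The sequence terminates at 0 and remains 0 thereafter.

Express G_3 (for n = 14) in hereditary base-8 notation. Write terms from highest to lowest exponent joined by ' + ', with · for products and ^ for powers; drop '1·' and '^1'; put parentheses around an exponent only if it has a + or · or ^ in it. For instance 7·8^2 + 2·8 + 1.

2·8 + 1

base 5: 14 = 2·5 + 4; at 6: 2·6 + 4 = 16; next = 15
base 6: 15 = 2·6 + 3; at 7: 2·7 + 3 = 17; next = 16
base 7: 16 = 2·7 + 2; at 8: 2·8 + 2 = 18; next = 17
base 8: 17 = 2·8 + 1; at 9: 2·9 + 1 = 19; next = 18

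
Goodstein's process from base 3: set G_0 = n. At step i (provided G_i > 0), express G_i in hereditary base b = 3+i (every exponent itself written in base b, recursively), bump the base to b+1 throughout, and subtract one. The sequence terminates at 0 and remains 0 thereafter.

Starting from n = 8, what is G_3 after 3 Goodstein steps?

11

step 0: 8 = 2·3 + 2; sub 4 for 3: 2·4 + 2; = 10; G_1 = 10−1 = 9
step 1: 9 = 2·4 + 1; sub 5 for 4: 2·5 + 1; = 11; G_2 = 11−1 = 10
step 2: 10 = 2·5; sub 6 for 5: 2·6; = 12; G_3 = 12−1 = 11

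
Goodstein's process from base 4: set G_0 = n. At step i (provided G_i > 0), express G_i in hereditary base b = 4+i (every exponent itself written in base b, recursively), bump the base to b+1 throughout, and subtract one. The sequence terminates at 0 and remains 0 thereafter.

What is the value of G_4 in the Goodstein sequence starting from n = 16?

33

step 0: 16 = 4^2; sub 5 for 4: 5^2; = 25; G_1 = 25−1 = 24
step 1: 24 = 4·5 + 4; sub 6 for 5: 4·6 + 4; = 28; G_2 = 28−1 = 27
step 2: 27 = 4·6 + 3; sub 7 for 6: 4·7 + 3; = 31; G_3 = 31−1 = 30
step 3: 30 = 4·7 + 2; sub 8 for 7: 4·8 + 2; = 34; G_4 = 34−1 = 33
step 4: 33 = 4·8 + 1; sub 9 for 8: 4·9 + 1; = 37; G_5 = 37−1 = 36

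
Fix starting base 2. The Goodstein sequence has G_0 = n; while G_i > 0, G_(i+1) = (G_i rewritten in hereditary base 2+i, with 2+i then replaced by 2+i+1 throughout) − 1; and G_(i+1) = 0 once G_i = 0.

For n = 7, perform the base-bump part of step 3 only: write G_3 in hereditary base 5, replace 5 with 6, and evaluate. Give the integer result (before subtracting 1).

G_0 = 7. HB_2(7) = 2^2 + 2 + 1. Bump = 31. G_1 = 30.
G_1 = 30. HB_3(30) = 3^3 + 3. Bump = 260. G_2 = 259.
G_2 = 259. HB_4(259) = 4^4 + 3. Bump = 3128. G_3 = 3127.
G_3 = 3127. HB_5(3127) = 5^5 + 2. Bump = 46658. G_4 = 46657.

46658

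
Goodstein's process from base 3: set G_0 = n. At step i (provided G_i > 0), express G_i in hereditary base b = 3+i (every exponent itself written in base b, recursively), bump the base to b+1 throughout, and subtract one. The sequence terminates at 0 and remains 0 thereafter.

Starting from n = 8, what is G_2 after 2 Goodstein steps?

step 0: 8 = 2·3 + 2; sub 4 for 3: 2·4 + 2; = 10; G_1 = 10−1 = 9
step 1: 9 = 2·4 + 1; sub 5 for 4: 2·5 + 1; = 11; G_2 = 11−1 = 10

10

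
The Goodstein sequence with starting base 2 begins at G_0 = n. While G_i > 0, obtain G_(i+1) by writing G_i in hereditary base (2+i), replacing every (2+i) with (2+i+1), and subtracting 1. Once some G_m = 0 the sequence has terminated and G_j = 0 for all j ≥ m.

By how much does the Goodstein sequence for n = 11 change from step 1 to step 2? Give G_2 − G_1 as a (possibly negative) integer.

943

i=0: 11 = 2^(2 + 1) + 2 + 1 (b=2); 2→3: 3^(3 + 1) + 3 + 1 = 85; 85−1 = 84
i=1: 84 = 3^(3 + 1) + 3 (b=3); 3→4: 4^(4 + 1) + 4 = 1028; 1028−1 = 1027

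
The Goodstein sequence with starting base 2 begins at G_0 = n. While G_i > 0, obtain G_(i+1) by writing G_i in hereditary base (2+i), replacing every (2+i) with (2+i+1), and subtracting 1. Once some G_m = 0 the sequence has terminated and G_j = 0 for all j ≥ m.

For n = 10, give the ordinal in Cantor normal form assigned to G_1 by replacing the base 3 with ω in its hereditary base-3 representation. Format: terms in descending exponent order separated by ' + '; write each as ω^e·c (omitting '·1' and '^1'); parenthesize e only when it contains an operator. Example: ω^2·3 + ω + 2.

ω^(ω + 1) + 2

G_0 = 10. HB_2(10) = 2^(2 + 1) + 2. Bump = 84. G_1 = 83.
G_1 = 83. HB_3(83) = 3^(3 + 1) + 2. Bump = 1026. G_2 = 1025.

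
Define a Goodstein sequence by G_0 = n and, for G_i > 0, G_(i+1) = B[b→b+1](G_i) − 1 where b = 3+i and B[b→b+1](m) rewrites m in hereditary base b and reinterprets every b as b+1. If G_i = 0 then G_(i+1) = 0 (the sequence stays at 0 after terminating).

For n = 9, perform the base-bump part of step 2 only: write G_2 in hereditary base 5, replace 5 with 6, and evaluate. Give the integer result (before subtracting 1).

20

step 0: 9 = 3^2; sub 4 for 3: 4^2; = 16; G_1 = 16−1 = 15
step 1: 15 = 3·4 + 3; sub 5 for 4: 3·5 + 3; = 18; G_2 = 18−1 = 17
step 2: 17 = 3·5 + 2; sub 6 for 5: 3·6 + 2; = 20; G_3 = 20−1 = 19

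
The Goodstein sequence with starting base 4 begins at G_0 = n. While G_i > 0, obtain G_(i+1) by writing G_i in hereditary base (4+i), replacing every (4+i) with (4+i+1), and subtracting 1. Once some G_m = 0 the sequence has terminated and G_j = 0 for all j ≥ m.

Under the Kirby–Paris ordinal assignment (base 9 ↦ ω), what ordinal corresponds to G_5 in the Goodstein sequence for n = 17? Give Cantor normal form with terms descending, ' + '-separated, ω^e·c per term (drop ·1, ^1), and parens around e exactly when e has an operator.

ω·5 + 2

G_0=17  [base 4] 4^2 + 1  →[4↦5]→  5^2 + 1 = 26  −1 ⇒ G_1=25
G_1=25  [base 5] 5^2  →[5↦6]→  6^2 = 36  −1 ⇒ G_2=35
G_2=35  [base 6] 5·6 + 5  →[6↦7]→  5·7 + 5 = 40  −1 ⇒ G_3=39
G_3=39  [base 7] 5·7 + 4  →[7↦8]→  5·8 + 4 = 44  −1 ⇒ G_4=43
G_4=43  [base 8] 5·8 + 3  →[8↦9]→  5·9 + 3 = 48  −1 ⇒ G_5=47
G_5=47  [base 9] 5·9 + 2  →[9↦10]→  5·10 + 2 = 52  −1 ⇒ G_6=51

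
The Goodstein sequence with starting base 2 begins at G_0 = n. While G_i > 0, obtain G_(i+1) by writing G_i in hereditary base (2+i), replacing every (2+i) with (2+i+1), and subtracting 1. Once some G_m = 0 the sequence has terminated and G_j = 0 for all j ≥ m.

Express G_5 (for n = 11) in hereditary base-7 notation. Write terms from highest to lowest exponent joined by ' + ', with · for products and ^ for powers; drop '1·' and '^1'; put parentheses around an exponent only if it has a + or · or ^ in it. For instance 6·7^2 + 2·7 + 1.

7^(7 + 1)

[0] 11 ≡ 2^(2 + 1) + 2 + 1 (base 2). Lift 3: 85. −1: 84.
[1] 84 ≡ 3^(3 + 1) + 3 (base 3). Lift 4: 1028. −1: 1027.
[2] 1027 ≡ 4^(4 + 1) + 3 (base 4). Lift 5: 15628. −1: 15627.
[3] 15627 ≡ 5^(5 + 1) + 2 (base 5). Lift 6: 279938. −1: 279937.
[4] 279937 ≡ 6^(6 + 1) + 1 (base 6). Lift 7: 5764802. −1: 5764801.
[5] 5764801 ≡ 7^(7 + 1) (base 7). Lift 8: 134217728. −1: 134217727.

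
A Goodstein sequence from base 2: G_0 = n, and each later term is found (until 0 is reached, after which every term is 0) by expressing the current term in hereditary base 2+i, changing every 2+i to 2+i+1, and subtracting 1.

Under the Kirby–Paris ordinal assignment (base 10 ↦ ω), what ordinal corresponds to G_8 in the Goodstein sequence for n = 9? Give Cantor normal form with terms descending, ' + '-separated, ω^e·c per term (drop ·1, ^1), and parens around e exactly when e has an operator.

ω^ω·3 + ω^3·3 + ω^2·3 + ω·2 + 5

G_0=9  [base 2] 2^(2 + 1) + 1  →[2↦3]→  3^(3 + 1) + 1 = 82  −1 ⇒ G_1=81
G_1=81  [base 3] 3^(3 + 1)  →[3↦4]→  4^(4 + 1) = 1024  −1 ⇒ G_2=1023
G_2=1023  [base 4] 3·4^4 + 3·4^3 + 3·4^2 + 3·4 + 3  →[4↦5]→  3·5^5 + 3·5^3 + 3·5^2 + 3·5 + 3 = 9843  −1 ⇒ G_3=9842
G_3=9842  [base 5] 3·5^5 + 3·5^3 + 3·5^2 + 3·5 + 2  →[5↦6]→  3·6^6 + 3·6^3 + 3·6^2 + 3·6 + 2 = 140744  −1 ⇒ G_4=140743
G_4=140743  [base 6] 3·6^6 + 3·6^3 + 3·6^2 + 3·6 + 1  →[6↦7]→  3·7^7 + 3·7^3 + 3·7^2 + 3·7 + 1 = 2471827  −1 ⇒ G_5=2471826
G_5=2471826  [base 7] 3·7^7 + 3·7^3 + 3·7^2 + 3·7  →[7↦8]→  3·8^8 + 3·8^3 + 3·8^2 + 3·8 = 50333400  −1 ⇒ G_6=50333399
G_6=50333399  [base 8] 3·8^8 + 3·8^3 + 3·8^2 + 2·8 + 7  →[8↦9]→  3·9^9 + 3·9^3 + 3·9^2 + 2·9 + 7 = 1162263922  −1 ⇒ G_7=1162263921
G_7=1162263921  [base 9] 3·9^9 + 3·9^3 + 3·9^2 + 2·9 + 6  →[9↦10]→  3·10^10 + 3·10^3 + 3·10^2 + 2·10 + 6 = 30000003326  −1 ⇒ G_8=30000003325
G_8=30000003325  [base 10] 3·10^10 + 3·10^3 + 3·10^2 + 2·10 + 5  →[10↦11]→  3·11^11 + 3·11^3 + 3·11^2 + 2·11 + 5 = 855935016216  −1 ⇒ G_9=855935016215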